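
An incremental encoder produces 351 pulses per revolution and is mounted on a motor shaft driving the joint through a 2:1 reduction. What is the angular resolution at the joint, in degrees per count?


counts per rev = 351
effective counts at joint = 351 * 2 = 702
resolution = 360 / 702
= 0.5128 deg/count


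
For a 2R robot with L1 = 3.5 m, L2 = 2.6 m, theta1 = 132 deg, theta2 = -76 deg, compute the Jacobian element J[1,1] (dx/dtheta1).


J[1,1] = -L1*sin(t1) - L2*sin(t1+t2)
= -3.5*sin(132) - 2.6*sin(56)
= -4.7565


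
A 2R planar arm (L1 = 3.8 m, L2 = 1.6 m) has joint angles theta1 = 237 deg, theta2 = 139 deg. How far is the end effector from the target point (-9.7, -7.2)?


End effector via forward kinematics:
x = L1*cos(t1) + L2*cos(t1+t2) = -0.5316
y = L1*sin(t1) + L2*sin(t1+t2) = -2.7459
Distance to target:
d = sqrt((-9.7 - -0.5316)^2 + (-7.2 - -2.7459)^2)
= sqrt(84.0594 + 19.8388)
= 10.193 m


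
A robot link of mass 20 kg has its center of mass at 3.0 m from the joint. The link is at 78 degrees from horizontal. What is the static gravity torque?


tau = m*g*L*cos(angle)
= 20 * 9.81 * 3.0 * cos(78 deg)
= 20 * 9.81 * 3.0 * 0.2079
= 122.3768 Nm


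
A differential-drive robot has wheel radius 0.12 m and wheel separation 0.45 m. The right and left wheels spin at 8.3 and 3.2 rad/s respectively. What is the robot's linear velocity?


vR = r*wR = 0.12*8.3 = 0.996 m/s
vL = r*wL = 0.12*3.2 = 0.384 m/s
v = (vR+vL)/2 = 0.69 m/s
omega = (vR-vL)/L = 1.36 rad/s
linear velocity = 0.69 m/s


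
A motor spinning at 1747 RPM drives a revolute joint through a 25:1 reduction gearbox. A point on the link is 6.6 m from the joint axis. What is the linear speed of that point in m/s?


omega_motor = 1747 * 2*pi/60 = 182.9454 rad/s
omega_joint = omega_motor / 25 = 7.3178 rad/s
v = omega_joint * r = 7.3178 * 6.6
= 48.2976 m/s


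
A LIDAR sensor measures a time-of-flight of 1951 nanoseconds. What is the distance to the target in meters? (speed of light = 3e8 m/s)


tof = 1951 ns = 1.951e-06 s
dist = c * tof / 2
= 3e8 * 1.951e-06 / 2
= 292.65 m


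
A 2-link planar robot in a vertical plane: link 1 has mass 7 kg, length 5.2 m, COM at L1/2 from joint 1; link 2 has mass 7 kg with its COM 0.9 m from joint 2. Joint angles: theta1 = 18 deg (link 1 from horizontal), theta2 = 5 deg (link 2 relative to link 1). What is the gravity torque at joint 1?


Horizontal distance from joint 1 to link-1 COM:
  x_c1 = (L1/2)*cos(t1) = 2.6 * 0.9511 = 2.4727 m
Horizontal distance from joint 1 to link-2 COM:
  x_c2 = L1*cos(t1) + Lc2*cos(t1+t2)
       = 5.2*0.9511 + 0.9*0.9205 = 5.7739 m
tau1 = m1*g*x_c1 + m2*g*x_c2
     = 7*9.81*2.4727 + 7*9.81*5.7739
     = 169.8035 + 396.497
     = 566.3006 Nm


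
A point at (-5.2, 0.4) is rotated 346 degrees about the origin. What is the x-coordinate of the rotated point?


x' = x*cos(theta) - y*sin(theta)
cos(346 deg) = 0.9703, sin(346 deg) = -0.2419
x' = -5.2 * 0.9703 - 0.4 * -0.2419
= -5.0455 - -0.0968
= -4.9488


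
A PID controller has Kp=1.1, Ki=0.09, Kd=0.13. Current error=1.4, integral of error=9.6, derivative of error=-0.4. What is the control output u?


u = Kp*e + Ki*int(e) + Kd*de/dt
= 1.1*1.4 + 0.09*9.6 + 0.13*(-0.4)
= 1.54 + 0.864 + -0.052
= 2.352


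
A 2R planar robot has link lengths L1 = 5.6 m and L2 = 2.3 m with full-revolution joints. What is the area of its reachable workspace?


r_max = L1 + L2 = 7.9 m
r_min = |L1 - L2| = 3.3 m
Area = pi*(r_max^2 - r_min^2)
= pi*(62.41 - 10.89)
= pi * 51.52
= 161.8549 m^2


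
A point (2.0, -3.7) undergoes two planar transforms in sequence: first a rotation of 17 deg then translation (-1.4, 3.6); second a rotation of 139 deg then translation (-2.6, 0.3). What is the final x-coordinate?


After transform 1:
x1 = cos(17)*2.0 - sin(17)*-3.7 + -1.4 = 1.5944
y1 = sin(17)*2.0 + cos(17)*-3.7 + 3.6 = 0.6464
After transform 2:
x2 = cos(139)*1.5944 - sin(139)*0.6464 + -2.6
= -4.2274


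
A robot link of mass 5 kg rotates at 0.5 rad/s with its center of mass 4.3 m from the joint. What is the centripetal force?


F = m * omega^2 * r
= 5 * 0.5^2 * 4.3
= 5 * 0.25 * 4.3
= 5.375 N


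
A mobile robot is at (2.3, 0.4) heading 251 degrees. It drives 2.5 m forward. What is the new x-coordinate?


x_new = x0 + d*cos(theta)
= 2.3 + 2.5*cos(251)
= 2.3 + -0.8139
= 1.4861


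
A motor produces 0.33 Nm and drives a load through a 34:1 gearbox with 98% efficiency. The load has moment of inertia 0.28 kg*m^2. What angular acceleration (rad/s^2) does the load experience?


tau_out = tau_motor * N * eta
= 0.33 * 34 * 0.98 = 10.9956 Nm
alpha = tau_out / I = 10.9956 / 0.28
= 39.27 rad/s^2


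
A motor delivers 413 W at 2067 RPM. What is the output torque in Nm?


omega = 2067 * 2*pi/60 = 216.4557 rad/s
tau = P / omega = 413 / 216.4557
= 1.908 Nm


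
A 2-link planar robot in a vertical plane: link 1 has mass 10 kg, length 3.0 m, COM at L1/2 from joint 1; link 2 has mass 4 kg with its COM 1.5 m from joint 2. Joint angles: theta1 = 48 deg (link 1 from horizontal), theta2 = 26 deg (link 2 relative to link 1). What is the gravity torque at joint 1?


Horizontal distance from joint 1 to link-1 COM:
  x_c1 = (L1/2)*cos(t1) = 1.5 * 0.6691 = 1.0037 m
Horizontal distance from joint 1 to link-2 COM:
  x_c2 = L1*cos(t1) + Lc2*cos(t1+t2)
       = 3.0*0.6691 + 1.5*0.2756 = 2.4208 m
tau1 = m1*g*x_c1 + m2*g*x_c2
     = 10*9.81*1.0037 + 4*9.81*2.4208
     = 98.4626 + 94.9941
     = 193.4566 Nm


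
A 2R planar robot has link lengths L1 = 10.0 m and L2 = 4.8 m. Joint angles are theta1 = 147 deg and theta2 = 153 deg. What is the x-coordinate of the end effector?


Convert angles to radians: theta1 = 2.5656, theta2 = 2.6704
x = L1*cos(theta1) + L2*cos(theta1+theta2)
x = -8.3867 + 2.4
x = -5.9867


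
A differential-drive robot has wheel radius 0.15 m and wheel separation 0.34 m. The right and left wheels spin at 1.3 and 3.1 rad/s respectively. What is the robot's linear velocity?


vR = r*wR = 0.15*1.3 = 0.195 m/s
vL = r*wL = 0.15*3.1 = 0.465 m/s
v = (vR+vL)/2 = 0.33 m/s
omega = (vR-vL)/L = -0.7941 rad/s
linear velocity = 0.33 m/s


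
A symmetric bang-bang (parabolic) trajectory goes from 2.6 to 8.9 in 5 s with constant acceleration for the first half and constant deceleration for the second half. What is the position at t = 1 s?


Symmetric rest-to-rest: each phase covers (pf-p0)/2 in time T/2. 0.5*a*(T/2)^2 = (pf-p0)/2 => a = 4*(pf-p0)/T^2
a = 4*(8.9-2.6)/5^2 = 1.008
t = 1 is in the acceleration phase (t <= T/2).
p = p0 + 0.5*a*t^2 = 2.6 + 0.5*1.008*1^2
= 3.104


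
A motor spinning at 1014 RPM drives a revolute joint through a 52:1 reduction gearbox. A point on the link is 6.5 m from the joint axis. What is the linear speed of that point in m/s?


omega_motor = 1014 * 2*pi/60 = 106.1858 rad/s
omega_joint = omega_motor / 52 = 2.042 rad/s
v = omega_joint * r = 2.042 * 6.5
= 13.2732 m/s


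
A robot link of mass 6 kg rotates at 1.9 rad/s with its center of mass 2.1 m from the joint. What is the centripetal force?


F = m * omega^2 * r
= 6 * 1.9^2 * 2.1
= 6 * 3.61 * 2.1
= 45.486 N


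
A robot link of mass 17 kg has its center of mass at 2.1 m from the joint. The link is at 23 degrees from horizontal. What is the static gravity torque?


tau = m*g*L*cos(angle)
= 17 * 9.81 * 2.1 * cos(23 deg)
= 17 * 9.81 * 2.1 * 0.9205
= 322.3764 Nm


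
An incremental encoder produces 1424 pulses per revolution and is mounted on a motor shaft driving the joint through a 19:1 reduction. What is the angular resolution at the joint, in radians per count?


counts per rev = 1424
effective counts at joint = 1424 * 19 = 27056
resolution = 2*pi / 27056
= 2.3223e-04 rad/count


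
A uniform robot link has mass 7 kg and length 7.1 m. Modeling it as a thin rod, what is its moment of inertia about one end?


I = (1/3) * m * L^2
= (1/3) * 7 * 7.1^2
= 0.333333 * 7 * 50.41
= 117.6233 kg*m^2


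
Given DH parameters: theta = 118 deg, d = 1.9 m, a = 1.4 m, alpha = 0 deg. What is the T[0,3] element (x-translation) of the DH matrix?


T[0,3] = a * cos(theta)
= 1.4 * cos(118 deg)
= 1.4 * -0.4695
= -0.6573


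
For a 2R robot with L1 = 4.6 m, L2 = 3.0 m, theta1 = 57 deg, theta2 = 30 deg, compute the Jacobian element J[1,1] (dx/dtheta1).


J[1,1] = -L1*sin(t1) - L2*sin(t1+t2)
= -4.6*sin(57) - 3.0*sin(87)
= -6.8538


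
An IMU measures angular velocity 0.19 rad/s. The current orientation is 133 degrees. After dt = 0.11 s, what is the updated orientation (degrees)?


delta_theta = w * dt = 0.19 * 0.11 = 0.0209 rad
= 1.1975 deg
theta_new = 133 + 1.1975 = 134.1975 deg


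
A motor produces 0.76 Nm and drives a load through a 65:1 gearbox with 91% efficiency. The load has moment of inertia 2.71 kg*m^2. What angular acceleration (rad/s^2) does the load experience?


tau_out = tau_motor * N * eta
= 0.76 * 65 * 0.91 = 44.954 Nm
alpha = tau_out / I = 44.954 / 2.71
= 16.5882 rad/s^2


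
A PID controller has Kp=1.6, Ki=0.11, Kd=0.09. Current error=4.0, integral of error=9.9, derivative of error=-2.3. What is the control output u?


u = Kp*e + Ki*int(e) + Kd*de/dt
= 1.6*4.0 + 0.11*9.9 + 0.09*(-2.3)
= 6.4 + 1.089 + -0.207
= 7.282


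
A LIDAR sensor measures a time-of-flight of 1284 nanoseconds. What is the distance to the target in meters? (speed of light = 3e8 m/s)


tof = 1284 ns = 1.284e-06 s
dist = c * tof / 2
= 3e8 * 1.284e-06 / 2
= 192.6 m


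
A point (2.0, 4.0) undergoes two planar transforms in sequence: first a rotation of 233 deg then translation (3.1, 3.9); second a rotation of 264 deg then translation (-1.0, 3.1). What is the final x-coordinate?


After transform 1:
x1 = cos(233)*2.0 - sin(233)*4.0 + 3.1 = 5.0909
y1 = sin(233)*2.0 + cos(233)*4.0 + 3.9 = -0.1045
After transform 2:
x2 = cos(264)*5.0909 - sin(264)*-0.1045 + -1.0
= -1.6361


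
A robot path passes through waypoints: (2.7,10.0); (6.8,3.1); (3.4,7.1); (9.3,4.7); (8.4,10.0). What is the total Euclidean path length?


Segment lengths:
  seg1 = sqrt((4.1)^2 + (-6.9)^2) = 8.0262
  seg2 = sqrt((-3.4)^2 + (4.0)^2) = 5.2498
  seg3 = sqrt((5.9)^2 + (-2.4)^2) = 6.3695
  seg4 = sqrt((-0.9)^2 + (5.3)^2) = 5.3759
Total = 25.0213


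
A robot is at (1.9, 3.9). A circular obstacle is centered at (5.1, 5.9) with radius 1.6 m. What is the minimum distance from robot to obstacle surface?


center_dist = sqrt((1.9-5.1)^2 + (3.9-5.9)^2)
= sqrt(10.24 + 4.0)
= 3.7736
min_dist = center_dist - radius = 3.7736 - 1.6 = 2.1736 m


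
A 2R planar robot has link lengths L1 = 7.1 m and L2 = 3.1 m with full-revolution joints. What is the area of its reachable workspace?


r_max = L1 + L2 = 10.2 m
r_min = |L1 - L2| = 4.0 m
Area = pi*(r_max^2 - r_min^2)
= pi*(104.04 - 16.0)
= pi * 88.04
= 276.5858 m^2


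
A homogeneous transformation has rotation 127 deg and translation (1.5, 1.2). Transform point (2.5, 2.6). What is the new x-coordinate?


x' = cos(theta)*px - sin(theta)*py + tx
= -0.6018*2.5 - 0.7986*2.6 + 1.5
= -2.081


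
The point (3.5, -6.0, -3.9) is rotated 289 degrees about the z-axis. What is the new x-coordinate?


Rotation about z-axis: x' = x*cos(theta) - y*sin(theta)
= 3.5 * 0.3256 - -6.0 * -0.9455
= -4.5336


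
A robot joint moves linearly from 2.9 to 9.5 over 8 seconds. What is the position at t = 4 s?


s = t/T = 4/8 = 0.5
p(t) = p0 + (pf-p0)*s
= 2.9 + (9.5 - 2.9) * 0.5
= 6.2


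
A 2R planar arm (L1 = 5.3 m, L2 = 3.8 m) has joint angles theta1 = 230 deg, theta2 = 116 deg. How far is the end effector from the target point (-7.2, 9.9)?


End effector via forward kinematics:
x = L1*cos(t1) + L2*cos(t1+t2) = 0.2803
y = L1*sin(t1) + L2*sin(t1+t2) = -4.9793
Distance to target:
d = sqrt((-7.2 - 0.2803)^2 + (9.9 - -4.9793)^2)
= sqrt(55.9556 + 221.3947)
= 16.6538 m


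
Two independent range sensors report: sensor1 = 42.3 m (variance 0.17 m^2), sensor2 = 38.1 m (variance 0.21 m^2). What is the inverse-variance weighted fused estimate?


w1 = (1/var1) / (1/var1 + 1/var2)
   = 5.8824 / (5.8824 + 4.7619) = 0.5526
w2 = 1 - w1 = 0.4474
fused = w1*s1 + w2*s2 = 23.3763 + 17.0447
= 40.4211 m


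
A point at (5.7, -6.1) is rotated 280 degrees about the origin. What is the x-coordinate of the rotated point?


x' = x*cos(theta) - y*sin(theta)
cos(280 deg) = 0.1736, sin(280 deg) = -0.9848
x' = 5.7 * 0.1736 - -6.1 * -0.9848
= 0.9898 - 6.0073
= -5.0175


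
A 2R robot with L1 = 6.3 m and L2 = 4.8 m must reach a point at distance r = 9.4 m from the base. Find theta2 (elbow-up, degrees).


cos(theta2) = (r^2 - L1^2 - L2^2) / (2*L1*L2)
cos(theta2) = (88.36 - 39.69 - 23.04) / 60.48
cos(theta2) = 0.423776
theta2 = 64.9268 degrees


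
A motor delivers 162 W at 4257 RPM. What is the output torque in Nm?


omega = 4257 * 2*pi/60 = 445.792 rad/s
tau = P / omega = 162 / 445.792
= 0.3634 Nm


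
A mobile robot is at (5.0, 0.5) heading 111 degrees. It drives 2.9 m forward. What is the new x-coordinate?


x_new = x0 + d*cos(theta)
= 5.0 + 2.9*cos(111)
= 5.0 + -1.0393
= 3.9607


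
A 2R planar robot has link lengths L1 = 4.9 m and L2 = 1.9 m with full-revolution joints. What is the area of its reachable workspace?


r_max = L1 + L2 = 6.8 m
r_min = |L1 - L2| = 3.0 m
Area = pi*(r_max^2 - r_min^2)
= pi*(46.24 - 9.0)
= pi * 37.24
= 116.9929 m^2


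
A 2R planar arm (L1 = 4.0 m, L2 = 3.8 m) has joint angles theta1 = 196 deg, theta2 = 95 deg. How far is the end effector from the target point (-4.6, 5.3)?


End effector via forward kinematics:
x = L1*cos(t1) + L2*cos(t1+t2) = -2.4832
y = L1*sin(t1) + L2*sin(t1+t2) = -4.6502
Distance to target:
d = sqrt((-4.6 - -2.4832)^2 + (5.3 - -4.6502)^2)
= sqrt(4.4806 + 99.0056)
= 10.1728 m


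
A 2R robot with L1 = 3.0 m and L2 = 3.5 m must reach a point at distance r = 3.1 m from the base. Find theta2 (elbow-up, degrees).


cos(theta2) = (r^2 - L1^2 - L2^2) / (2*L1*L2)
cos(theta2) = (9.61 - 9.0 - 12.25) / 21.0
cos(theta2) = -0.554286
theta2 = 123.6615 degrees


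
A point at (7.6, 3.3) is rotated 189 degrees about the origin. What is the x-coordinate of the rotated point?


x' = x*cos(theta) - y*sin(theta)
cos(189 deg) = -0.9877, sin(189 deg) = -0.1564
x' = 7.6 * -0.9877 - 3.3 * -0.1564
= -7.5064 - -0.5162
= -6.9902


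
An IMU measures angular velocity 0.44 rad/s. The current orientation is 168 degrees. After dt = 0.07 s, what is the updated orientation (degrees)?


delta_theta = w * dt = 0.44 * 0.07 = 0.0308 rad
= 1.7647 deg
theta_new = 168 + 1.7647 = 169.7647 deg


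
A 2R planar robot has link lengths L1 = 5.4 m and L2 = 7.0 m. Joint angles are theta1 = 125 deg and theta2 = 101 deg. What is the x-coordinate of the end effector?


Convert angles to radians: theta1 = 2.1817, theta2 = 1.7628
x = L1*cos(theta1) + L2*cos(theta1+theta2)
x = -3.0973 + -4.8626
x = -7.9599


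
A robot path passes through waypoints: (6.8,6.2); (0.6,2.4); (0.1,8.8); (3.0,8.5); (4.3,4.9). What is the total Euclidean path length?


Segment lengths:
  seg1 = sqrt((-6.2)^2 + (-3.8)^2) = 7.2719
  seg2 = sqrt((-0.5)^2 + (6.4)^2) = 6.4195
  seg3 = sqrt((2.9)^2 + (-0.3)^2) = 2.9155
  seg4 = sqrt((1.3)^2 + (-3.6)^2) = 3.8275
Total = 20.4344


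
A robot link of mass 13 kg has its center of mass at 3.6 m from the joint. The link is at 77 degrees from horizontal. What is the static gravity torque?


tau = m*g*L*cos(angle)
= 13 * 9.81 * 3.6 * cos(77 deg)
= 13 * 9.81 * 3.6 * 0.225
= 103.2768 Nm


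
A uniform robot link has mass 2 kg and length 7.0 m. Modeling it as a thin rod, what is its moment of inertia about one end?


I = (1/3) * m * L^2
= (1/3) * 2 * 7.0^2
= 0.333333 * 2 * 49.0
= 32.6667 kg*m^2


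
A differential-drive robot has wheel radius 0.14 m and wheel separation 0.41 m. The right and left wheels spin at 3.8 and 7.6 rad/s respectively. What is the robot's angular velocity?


vR = r*wR = 0.14*3.8 = 0.532 m/s
vL = r*wL = 0.14*7.6 = 1.064 m/s
v = (vR+vL)/2 = 0.798 m/s
omega = (vR-vL)/L = -1.2976 rad/s
angular velocity = -1.2976 rad/s


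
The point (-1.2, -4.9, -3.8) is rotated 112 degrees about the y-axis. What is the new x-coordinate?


Rotation about y-axis: x' = x*cos(theta) + z*sin(theta)
= -1.2 * -0.3746 + -3.8 * 0.9272
= -3.0738


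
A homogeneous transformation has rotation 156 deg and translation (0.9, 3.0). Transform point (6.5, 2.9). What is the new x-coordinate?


x' = cos(theta)*px - sin(theta)*py + tx
= -0.9135*6.5 - 0.4067*2.9 + 0.9
= -6.2176


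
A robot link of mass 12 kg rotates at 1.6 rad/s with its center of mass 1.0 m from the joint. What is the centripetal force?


F = m * omega^2 * r
= 12 * 1.6^2 * 1.0
= 12 * 2.56 * 1.0
= 30.72 N


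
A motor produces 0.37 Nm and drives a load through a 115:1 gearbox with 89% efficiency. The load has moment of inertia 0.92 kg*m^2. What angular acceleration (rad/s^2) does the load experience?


tau_out = tau_motor * N * eta
= 0.37 * 115 * 0.89 = 37.8695 Nm
alpha = tau_out / I = 37.8695 / 0.92
= 41.1625 rad/s^2


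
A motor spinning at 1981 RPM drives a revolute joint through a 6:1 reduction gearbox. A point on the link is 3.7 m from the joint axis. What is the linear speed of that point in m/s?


omega_motor = 1981 * 2*pi/60 = 207.4498 rad/s
omega_joint = omega_motor / 6 = 34.575 rad/s
v = omega_joint * r = 34.575 * 3.7
= 127.9274 m/s


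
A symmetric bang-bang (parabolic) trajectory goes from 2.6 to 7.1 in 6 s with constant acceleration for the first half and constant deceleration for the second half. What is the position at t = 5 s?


Symmetric rest-to-rest: each phase covers (pf-p0)/2 in time T/2. 0.5*a*(T/2)^2 = (pf-p0)/2 => a = 4*(pf-p0)/T^2
a = 4*(7.1-2.6)/6^2 = 0.5
t = 5 is in the deceleration phase (t > T/2).
p = pf - 0.5*a*(T-t)^2 = 7.1 - 0.5*0.5*1^2
= 6.85


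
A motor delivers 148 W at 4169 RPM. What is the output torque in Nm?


omega = 4169 * 2*pi/60 = 436.5767 rad/s
tau = P / omega = 148 / 436.5767
= 0.339 Nm


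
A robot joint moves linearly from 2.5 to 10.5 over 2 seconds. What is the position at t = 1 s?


s = t/T = 1/2 = 0.5
p(t) = p0 + (pf-p0)*s
= 2.5 + (10.5 - 2.5) * 0.5
= 6.5


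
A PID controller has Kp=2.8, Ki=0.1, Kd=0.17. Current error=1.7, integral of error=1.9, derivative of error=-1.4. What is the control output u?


u = Kp*e + Ki*int(e) + Kd*de/dt
= 2.8*1.7 + 0.1*1.9 + 0.17*(-1.4)
= 4.76 + 0.19 + -0.238
= 4.712


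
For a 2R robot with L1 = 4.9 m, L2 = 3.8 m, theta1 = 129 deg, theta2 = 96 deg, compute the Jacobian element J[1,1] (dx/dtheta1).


J[1,1] = -L1*sin(t1) - L2*sin(t1+t2)
= -4.9*sin(129) - 3.8*sin(225)
= -1.121


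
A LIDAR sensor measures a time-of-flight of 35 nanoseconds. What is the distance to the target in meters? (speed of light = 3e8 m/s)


tof = 35 ns = 3.5e-08 s
dist = c * tof / 2
= 3e8 * 3.5e-08 / 2
= 5.25 m


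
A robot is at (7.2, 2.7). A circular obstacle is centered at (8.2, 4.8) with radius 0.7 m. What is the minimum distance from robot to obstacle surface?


center_dist = sqrt((7.2-8.2)^2 + (2.7-4.8)^2)
= sqrt(1.0 + 4.41)
= 2.3259
min_dist = center_dist - radius = 2.3259 - 0.7 = 1.6259 m


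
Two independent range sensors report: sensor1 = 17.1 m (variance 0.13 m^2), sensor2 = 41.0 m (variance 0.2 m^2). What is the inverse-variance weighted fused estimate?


w1 = (1/var1) / (1/var1 + 1/var2)
   = 7.6923 / (7.6923 + 5.0) = 0.6061
w2 = 1 - w1 = 0.3939
fused = w1*s1 + w2*s2 = 10.3636 + 16.1515
= 26.5152 m


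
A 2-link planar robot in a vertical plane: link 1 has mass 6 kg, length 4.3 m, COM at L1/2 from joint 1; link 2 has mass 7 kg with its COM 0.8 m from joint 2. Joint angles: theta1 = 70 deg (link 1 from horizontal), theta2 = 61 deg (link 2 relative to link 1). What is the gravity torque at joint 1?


Horizontal distance from joint 1 to link-1 COM:
  x_c1 = (L1/2)*cos(t1) = 2.15 * 0.342 = 0.7353 m
Horizontal distance from joint 1 to link-2 COM:
  x_c2 = L1*cos(t1) + Lc2*cos(t1+t2)
       = 4.3*0.342 + 0.8*-0.6561 = 0.9458 m
tau1 = m1*g*x_c1 + m2*g*x_c2
     = 6*9.81*0.7353 + 7*9.81*0.9458
     = 43.2823 + 64.9508
     = 108.2331 Nm


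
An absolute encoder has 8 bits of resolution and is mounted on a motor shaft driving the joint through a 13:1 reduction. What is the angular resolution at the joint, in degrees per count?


counts = 2^8 = 256
effective counts at joint = 256 * 13 = 3328
resolution = 360 / 3328
= 0.1082 deg/count


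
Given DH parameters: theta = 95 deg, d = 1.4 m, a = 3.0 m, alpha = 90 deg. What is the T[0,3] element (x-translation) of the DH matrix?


T[0,3] = a * cos(theta)
= 3.0 * cos(95 deg)
= 3.0 * -0.0872
= -0.2615


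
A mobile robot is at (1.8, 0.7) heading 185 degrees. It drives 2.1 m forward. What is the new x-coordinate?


x_new = x0 + d*cos(theta)
= 1.8 + 2.1*cos(185)
= 1.8 + -2.092
= -0.292


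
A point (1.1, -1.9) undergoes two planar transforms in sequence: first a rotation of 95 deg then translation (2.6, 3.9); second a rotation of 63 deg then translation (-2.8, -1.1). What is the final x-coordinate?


After transform 1:
x1 = cos(95)*1.1 - sin(95)*-1.9 + 2.6 = 4.3969
y1 = sin(95)*1.1 + cos(95)*-1.9 + 3.9 = 5.1614
After transform 2:
x2 = cos(63)*4.3969 - sin(63)*5.1614 + -2.8
= -5.4027


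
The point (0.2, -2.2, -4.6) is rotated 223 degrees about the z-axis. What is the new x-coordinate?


Rotation about z-axis: x' = x*cos(theta) - y*sin(theta)
= 0.2 * -0.7314 - -2.2 * -0.682
= -1.6467


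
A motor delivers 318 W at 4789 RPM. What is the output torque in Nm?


omega = 4789 * 2*pi/60 = 501.5029 rad/s
tau = P / omega = 318 / 501.5029
= 0.6341 Nm


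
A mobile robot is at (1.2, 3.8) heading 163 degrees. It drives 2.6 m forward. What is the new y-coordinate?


y_new = y0 + d*sin(theta)
= 3.8 + 2.6*sin(163)
= 3.8 + 0.7602
= 4.5602


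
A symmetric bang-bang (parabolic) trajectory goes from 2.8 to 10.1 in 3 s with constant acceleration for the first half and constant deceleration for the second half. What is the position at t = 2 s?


Symmetric rest-to-rest: each phase covers (pf-p0)/2 in time T/2. 0.5*a*(T/2)^2 = (pf-p0)/2 => a = 4*(pf-p0)/T^2
a = 4*(10.1-2.8)/3^2 = 3.2444
t = 2 is in the deceleration phase (t > T/2).
p = pf - 0.5*a*(T-t)^2 = 10.1 - 0.5*3.2444*1^2
= 8.4778


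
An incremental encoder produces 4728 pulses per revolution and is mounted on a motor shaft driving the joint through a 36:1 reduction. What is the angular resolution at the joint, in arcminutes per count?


counts per rev = 4728
effective counts at joint = 4728 * 36 = 170208
resolution = 360*60 / 170208
= 0.1269 arcmin/count


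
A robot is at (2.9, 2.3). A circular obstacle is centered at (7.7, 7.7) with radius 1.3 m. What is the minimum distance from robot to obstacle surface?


center_dist = sqrt((2.9-7.7)^2 + (2.3-7.7)^2)
= sqrt(23.04 + 29.16)
= 7.225
min_dist = center_dist - radius = 7.225 - 1.3 = 5.925 m


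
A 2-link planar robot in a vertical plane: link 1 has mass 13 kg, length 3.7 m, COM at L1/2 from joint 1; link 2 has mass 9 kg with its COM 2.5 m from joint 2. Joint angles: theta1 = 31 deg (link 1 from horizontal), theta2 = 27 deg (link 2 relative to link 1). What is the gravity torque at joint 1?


Horizontal distance from joint 1 to link-1 COM:
  x_c1 = (L1/2)*cos(t1) = 1.85 * 0.8572 = 1.5858 m
Horizontal distance from joint 1 to link-2 COM:
  x_c2 = L1*cos(t1) + Lc2*cos(t1+t2)
       = 3.7*0.8572 + 2.5*0.5299 = 4.4963 m
tau1 = m1*g*x_c1 + m2*g*x_c2
     = 13*9.81*1.5858 + 9*9.81*4.4963
     = 202.2319 + 396.9798
     = 599.2118 Nm


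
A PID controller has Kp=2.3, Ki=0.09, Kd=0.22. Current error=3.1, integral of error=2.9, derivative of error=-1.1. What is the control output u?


u = Kp*e + Ki*int(e) + Kd*de/dt
= 2.3*3.1 + 0.09*2.9 + 0.22*(-1.1)
= 7.13 + 0.261 + -0.242
= 7.149


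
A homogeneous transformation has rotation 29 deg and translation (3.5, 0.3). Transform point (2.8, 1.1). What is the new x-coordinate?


x' = cos(theta)*px - sin(theta)*py + tx
= 0.8746*2.8 - 0.4848*1.1 + 3.5
= 5.4156


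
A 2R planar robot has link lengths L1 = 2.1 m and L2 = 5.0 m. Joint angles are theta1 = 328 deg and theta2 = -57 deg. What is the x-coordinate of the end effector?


Convert angles to radians: theta1 = 5.7247, theta2 = -0.9948
x = L1*cos(theta1) + L2*cos(theta1+theta2)
x = 1.7809 + 0.0873
x = 1.8682


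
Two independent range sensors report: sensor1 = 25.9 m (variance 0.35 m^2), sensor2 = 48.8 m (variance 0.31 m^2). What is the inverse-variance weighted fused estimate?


w1 = (1/var1) / (1/var1 + 1/var2)
   = 2.8571 / (2.8571 + 3.2258) = 0.4697
w2 = 1 - w1 = 0.5303
fused = w1*s1 + w2*s2 = 12.1652 + 25.8788
= 38.0439 m


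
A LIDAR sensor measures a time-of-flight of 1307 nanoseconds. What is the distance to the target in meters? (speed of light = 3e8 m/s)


tof = 1307 ns = 1.307e-06 s
dist = c * tof / 2
= 3e8 * 1.307e-06 / 2
= 196.05 m


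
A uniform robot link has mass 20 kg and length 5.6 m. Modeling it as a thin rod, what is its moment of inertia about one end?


I = (1/3) * m * L^2
= (1/3) * 20 * 5.6^2
= 0.333333 * 20 * 31.36
= 209.0667 kg*m^2


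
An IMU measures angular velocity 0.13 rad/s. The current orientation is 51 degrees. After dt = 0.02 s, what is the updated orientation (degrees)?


delta_theta = w * dt = 0.13 * 0.02 = 0.0026 rad
= 0.149 deg
theta_new = 51 + 0.149 = 51.149 deg


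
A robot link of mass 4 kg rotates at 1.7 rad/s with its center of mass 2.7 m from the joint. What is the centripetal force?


F = m * omega^2 * r
= 4 * 1.7^2 * 2.7
= 4 * 2.89 * 2.7
= 31.212 N


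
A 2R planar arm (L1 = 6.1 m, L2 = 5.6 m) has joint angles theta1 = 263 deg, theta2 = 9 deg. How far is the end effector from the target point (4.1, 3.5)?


End effector via forward kinematics:
x = L1*cos(t1) + L2*cos(t1+t2) = -0.548
y = L1*sin(t1) + L2*sin(t1+t2) = -11.6511
Distance to target:
d = sqrt((4.1 - -0.548)^2 + (3.5 - -11.6511)^2)
= sqrt(21.6036 + 229.5564)
= 15.848 m


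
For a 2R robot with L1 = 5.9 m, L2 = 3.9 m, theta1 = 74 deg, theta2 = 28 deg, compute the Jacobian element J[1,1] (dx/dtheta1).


J[1,1] = -L1*sin(t1) - L2*sin(t1+t2)
= -5.9*sin(74) - 3.9*sin(102)
= -9.4862


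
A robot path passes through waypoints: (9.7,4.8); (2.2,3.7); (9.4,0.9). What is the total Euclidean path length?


Segment lengths:
  seg1 = sqrt((-7.5)^2 + (-1.1)^2) = 7.5802
  seg2 = sqrt((7.2)^2 + (-2.8)^2) = 7.7253
Total = 15.3055


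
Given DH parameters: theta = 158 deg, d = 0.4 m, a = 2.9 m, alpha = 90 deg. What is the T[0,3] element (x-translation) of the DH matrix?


T[0,3] = a * cos(theta)
= 2.9 * cos(158 deg)
= 2.9 * -0.9272
= -2.6888


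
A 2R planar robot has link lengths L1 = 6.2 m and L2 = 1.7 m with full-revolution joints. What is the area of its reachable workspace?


r_max = L1 + L2 = 7.9 m
r_min = |L1 - L2| = 4.5 m
Area = pi*(r_max^2 - r_min^2)
= pi*(62.41 - 20.25)
= pi * 42.16
= 132.4495 m^2


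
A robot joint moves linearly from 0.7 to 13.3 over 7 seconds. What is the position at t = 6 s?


s = t/T = 6/7 = 0.8571
p(t) = p0 + (pf-p0)*s
= 0.7 + (13.3 - 0.7) * 0.8571
= 11.5


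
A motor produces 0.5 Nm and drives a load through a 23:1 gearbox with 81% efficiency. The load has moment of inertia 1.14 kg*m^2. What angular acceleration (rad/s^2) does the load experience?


tau_out = tau_motor * N * eta
= 0.5 * 23 * 0.81 = 9.315 Nm
alpha = tau_out / I = 9.315 / 1.14
= 8.1711 rad/s^2


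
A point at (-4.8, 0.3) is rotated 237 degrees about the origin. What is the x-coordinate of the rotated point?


x' = x*cos(theta) - y*sin(theta)
cos(237 deg) = -0.5446, sin(237 deg) = -0.8387
x' = -4.8 * -0.5446 - 0.3 * -0.8387
= 2.6143 - -0.2516
= 2.8659


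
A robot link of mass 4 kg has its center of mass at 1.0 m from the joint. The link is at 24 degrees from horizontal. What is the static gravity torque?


tau = m*g*L*cos(angle)
= 4 * 9.81 * 1.0 * cos(24 deg)
= 4 * 9.81 * 1.0 * 0.9135
= 35.8475 Nm


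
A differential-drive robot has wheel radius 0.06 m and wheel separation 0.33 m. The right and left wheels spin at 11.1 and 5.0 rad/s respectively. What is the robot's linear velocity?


vR = r*wR = 0.06*11.1 = 0.666 m/s
vL = r*wL = 0.06*5.0 = 0.3 m/s
v = (vR+vL)/2 = 0.483 m/s
omega = (vR-vL)/L = 1.1091 rad/s
linear velocity = 0.483 m/s


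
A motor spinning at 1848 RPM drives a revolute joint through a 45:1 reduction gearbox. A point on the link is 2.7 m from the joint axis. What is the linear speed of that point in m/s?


omega_motor = 1848 * 2*pi/60 = 193.5221 rad/s
omega_joint = omega_motor / 45 = 4.3005 rad/s
v = omega_joint * r = 4.3005 * 2.7
= 11.6113 m/s


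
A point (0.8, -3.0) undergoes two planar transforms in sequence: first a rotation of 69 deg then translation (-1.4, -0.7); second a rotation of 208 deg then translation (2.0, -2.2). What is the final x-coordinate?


After transform 1:
x1 = cos(69)*0.8 - sin(69)*-3.0 + -1.4 = 1.6874
y1 = sin(69)*0.8 + cos(69)*-3.0 + -0.7 = -1.0282
After transform 2:
x2 = cos(208)*1.6874 - sin(208)*-1.0282 + 2.0
= 0.0274


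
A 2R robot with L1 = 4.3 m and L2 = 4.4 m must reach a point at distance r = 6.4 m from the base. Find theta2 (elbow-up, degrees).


cos(theta2) = (r^2 - L1^2 - L2^2) / (2*L1*L2)
cos(theta2) = (40.96 - 18.49 - 19.36) / 37.84
cos(theta2) = 0.082188
theta2 = 85.2856 degrees


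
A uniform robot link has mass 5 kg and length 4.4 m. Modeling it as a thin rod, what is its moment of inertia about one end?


I = (1/3) * m * L^2
= (1/3) * 5 * 4.4^2
= 0.333333 * 5 * 19.36
= 32.2667 kg*m^2


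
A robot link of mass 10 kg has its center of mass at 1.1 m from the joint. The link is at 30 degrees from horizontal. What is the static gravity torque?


tau = m*g*L*cos(angle)
= 10 * 9.81 * 1.1 * cos(30 deg)
= 10 * 9.81 * 1.1 * 0.866
= 93.4528 Nm


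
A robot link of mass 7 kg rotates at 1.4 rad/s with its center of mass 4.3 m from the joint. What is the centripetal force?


F = m * omega^2 * r
= 7 * 1.4^2 * 4.3
= 7 * 1.96 * 4.3
= 58.996 N


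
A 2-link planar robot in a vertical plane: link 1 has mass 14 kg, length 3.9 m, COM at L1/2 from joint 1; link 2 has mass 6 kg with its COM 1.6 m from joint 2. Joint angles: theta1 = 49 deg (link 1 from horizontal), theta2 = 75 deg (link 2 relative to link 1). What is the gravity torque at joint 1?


Horizontal distance from joint 1 to link-1 COM:
  x_c1 = (L1/2)*cos(t1) = 1.95 * 0.6561 = 1.2793 m
Horizontal distance from joint 1 to link-2 COM:
  x_c2 = L1*cos(t1) + Lc2*cos(t1+t2)
       = 3.9*0.6561 + 1.6*-0.5592 = 1.6639 m
tau1 = m1*g*x_c1 + m2*g*x_c2
     = 14*9.81*1.2793 + 6*9.81*1.6639
     = 175.7011 + 97.9384
     = 273.6396 Nm


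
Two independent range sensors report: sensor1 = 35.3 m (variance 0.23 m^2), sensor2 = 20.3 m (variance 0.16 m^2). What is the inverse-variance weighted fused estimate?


w1 = (1/var1) / (1/var1 + 1/var2)
   = 4.3478 / (4.3478 + 6.25) = 0.4103
w2 = 1 - w1 = 0.5897
fused = w1*s1 + w2*s2 = 14.4821 + 11.9718
= 26.4538 m


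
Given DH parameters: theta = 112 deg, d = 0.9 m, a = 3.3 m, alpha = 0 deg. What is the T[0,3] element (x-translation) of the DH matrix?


T[0,3] = a * cos(theta)
= 3.3 * cos(112 deg)
= 3.3 * -0.3746
= -1.2362


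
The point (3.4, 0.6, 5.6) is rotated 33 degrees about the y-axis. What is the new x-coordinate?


Rotation about y-axis: x' = x*cos(theta) + z*sin(theta)
= 3.4 * 0.8387 + 5.6 * 0.5446
= 5.9015


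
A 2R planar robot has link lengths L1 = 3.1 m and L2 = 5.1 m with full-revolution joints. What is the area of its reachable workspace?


r_max = L1 + L2 = 8.2 m
r_min = |L1 - L2| = 2.0 m
Area = pi*(r_max^2 - r_min^2)
= pi*(67.24 - 4.0)
= pi * 63.24
= 198.6743 m^2


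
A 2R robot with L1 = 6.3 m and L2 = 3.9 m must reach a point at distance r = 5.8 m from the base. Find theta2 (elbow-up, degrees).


cos(theta2) = (r^2 - L1^2 - L2^2) / (2*L1*L2)
cos(theta2) = (33.64 - 39.69 - 15.21) / 49.14
cos(theta2) = -0.432641
theta2 = 115.6353 degrees


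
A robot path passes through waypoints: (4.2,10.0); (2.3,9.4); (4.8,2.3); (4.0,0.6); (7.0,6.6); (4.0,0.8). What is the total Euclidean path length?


Segment lengths:
  seg1 = sqrt((-1.9)^2 + (-0.6)^2) = 1.9925
  seg2 = sqrt((2.5)^2 + (-7.1)^2) = 7.5273
  seg3 = sqrt((-0.8)^2 + (-1.7)^2) = 1.8788
  seg4 = sqrt((3.0)^2 + (6.0)^2) = 6.7082
  seg5 = sqrt((-3.0)^2 + (-5.8)^2) = 6.5299
Total = 24.6367


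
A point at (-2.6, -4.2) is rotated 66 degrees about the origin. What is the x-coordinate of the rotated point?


x' = x*cos(theta) - y*sin(theta)
cos(66 deg) = 0.4067, sin(66 deg) = 0.9135
x' = -2.6 * 0.4067 - -4.2 * 0.9135
= -1.0575 - -3.8369
= 2.7794


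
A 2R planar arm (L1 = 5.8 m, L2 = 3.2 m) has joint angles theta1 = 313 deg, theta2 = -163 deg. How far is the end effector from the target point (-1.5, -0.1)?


End effector via forward kinematics:
x = L1*cos(t1) + L2*cos(t1+t2) = 1.1843
y = L1*sin(t1) + L2*sin(t1+t2) = -2.6419
Distance to target:
d = sqrt((-1.5 - 1.1843)^2 + (-0.1 - -2.6419)^2)
= sqrt(7.2055 + 6.461)
= 3.6968 m


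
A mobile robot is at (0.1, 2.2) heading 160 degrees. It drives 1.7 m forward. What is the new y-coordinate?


y_new = y0 + d*sin(theta)
= 2.2 + 1.7*sin(160)
= 2.2 + 0.5814
= 2.7814


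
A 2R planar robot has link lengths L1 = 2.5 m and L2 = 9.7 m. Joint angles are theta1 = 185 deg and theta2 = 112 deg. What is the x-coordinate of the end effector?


Convert angles to radians: theta1 = 3.2289, theta2 = 1.9548
x = L1*cos(theta1) + L2*cos(theta1+theta2)
x = -2.4905 + 4.4037
x = 1.9132


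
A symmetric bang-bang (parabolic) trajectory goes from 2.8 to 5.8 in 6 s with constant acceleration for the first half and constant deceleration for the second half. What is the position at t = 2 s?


Symmetric rest-to-rest: each phase covers (pf-p0)/2 in time T/2. 0.5*a*(T/2)^2 = (pf-p0)/2 => a = 4*(pf-p0)/T^2
a = 4*(5.8-2.8)/6^2 = 0.3333
t = 2 is in the acceleration phase (t <= T/2).
p = p0 + 0.5*a*t^2 = 2.8 + 0.5*0.3333*2^2
= 3.4667


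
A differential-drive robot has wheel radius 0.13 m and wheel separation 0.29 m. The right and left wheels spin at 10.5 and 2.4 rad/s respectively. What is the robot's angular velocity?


vR = r*wR = 0.13*10.5 = 1.365 m/s
vL = r*wL = 0.13*2.4 = 0.312 m/s
v = (vR+vL)/2 = 0.8385 m/s
omega = (vR-vL)/L = 3.631 rad/s
angular velocity = 3.631 rad/s


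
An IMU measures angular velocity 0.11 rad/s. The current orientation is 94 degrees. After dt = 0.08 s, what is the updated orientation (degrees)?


delta_theta = w * dt = 0.11 * 0.08 = 0.0088 rad
= 0.5042 deg
theta_new = 94 + 0.5042 = 94.5042 deg


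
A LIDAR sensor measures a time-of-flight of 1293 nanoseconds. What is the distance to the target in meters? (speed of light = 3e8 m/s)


tof = 1293 ns = 1.293e-06 s
dist = c * tof / 2
= 3e8 * 1.293e-06 / 2
= 193.95 m


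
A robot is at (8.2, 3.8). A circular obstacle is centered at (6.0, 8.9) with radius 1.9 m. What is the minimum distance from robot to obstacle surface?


center_dist = sqrt((8.2-6.0)^2 + (3.8-8.9)^2)
= sqrt(4.84 + 26.01)
= 5.5543
min_dist = center_dist - radius = 5.5543 - 1.9 = 3.6543 m


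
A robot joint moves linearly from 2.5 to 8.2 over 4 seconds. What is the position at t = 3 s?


s = t/T = 3/4 = 0.75
p(t) = p0 + (pf-p0)*s
= 2.5 + (8.2 - 2.5) * 0.75
= 6.775


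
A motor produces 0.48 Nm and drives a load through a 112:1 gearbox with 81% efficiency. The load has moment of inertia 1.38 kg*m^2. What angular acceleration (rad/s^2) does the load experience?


tau_out = tau_motor * N * eta
= 0.48 * 112 * 0.81 = 43.5456 Nm
alpha = tau_out / I = 43.5456 / 1.38
= 31.5548 rad/s^2


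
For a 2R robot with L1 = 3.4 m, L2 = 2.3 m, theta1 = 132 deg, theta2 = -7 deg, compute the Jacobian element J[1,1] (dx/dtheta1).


J[1,1] = -L1*sin(t1) - L2*sin(t1+t2)
= -3.4*sin(132) - 2.3*sin(125)
= -4.4107


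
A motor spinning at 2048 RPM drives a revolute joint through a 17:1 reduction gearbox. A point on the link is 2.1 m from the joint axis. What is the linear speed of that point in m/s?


omega_motor = 2048 * 2*pi/60 = 214.4661 rad/s
omega_joint = omega_motor / 17 = 12.6157 rad/s
v = omega_joint * r = 12.6157 * 2.1
= 26.4929 m/s


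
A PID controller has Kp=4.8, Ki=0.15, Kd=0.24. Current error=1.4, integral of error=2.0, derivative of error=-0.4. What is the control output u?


u = Kp*e + Ki*int(e) + Kd*de/dt
= 4.8*1.4 + 0.15*2.0 + 0.24*(-0.4)
= 6.72 + 0.3 + -0.096
= 6.924


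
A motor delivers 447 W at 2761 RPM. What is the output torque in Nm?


omega = 2761 * 2*pi/60 = 289.1312 rad/s
tau = P / omega = 447 / 289.1312
= 1.546 Nm


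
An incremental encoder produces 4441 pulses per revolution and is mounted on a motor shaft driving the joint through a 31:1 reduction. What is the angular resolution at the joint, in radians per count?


counts per rev = 4441
effective counts at joint = 4441 * 31 = 137671
resolution = 2*pi / 137671
= 4.5639e-05 rad/count


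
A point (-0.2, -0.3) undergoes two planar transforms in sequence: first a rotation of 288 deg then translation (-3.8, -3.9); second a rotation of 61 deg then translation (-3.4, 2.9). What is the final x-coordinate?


After transform 1:
x1 = cos(288)*-0.2 - sin(288)*-0.3 + -3.8 = -4.1471
y1 = sin(288)*-0.2 + cos(288)*-0.3 + -3.9 = -3.8025
After transform 2:
x2 = cos(61)*-4.1471 - sin(61)*-3.8025 + -3.4
= -2.0848


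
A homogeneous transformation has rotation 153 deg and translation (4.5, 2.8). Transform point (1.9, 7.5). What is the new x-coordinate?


x' = cos(theta)*px - sin(theta)*py + tx
= -0.891*1.9 - 0.454*7.5 + 4.5
= -0.5978


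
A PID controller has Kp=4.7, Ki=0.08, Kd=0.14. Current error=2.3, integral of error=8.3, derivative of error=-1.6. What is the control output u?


u = Kp*e + Ki*int(e) + Kd*de/dt
= 4.7*2.3 + 0.08*8.3 + 0.14*(-1.6)
= 10.81 + 0.664 + -0.224
= 11.25


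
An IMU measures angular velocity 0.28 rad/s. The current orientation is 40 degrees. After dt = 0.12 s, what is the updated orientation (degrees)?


delta_theta = w * dt = 0.28 * 0.12 = 0.0336 rad
= 1.9251 deg
theta_new = 40 + 1.9251 = 41.9251 deg


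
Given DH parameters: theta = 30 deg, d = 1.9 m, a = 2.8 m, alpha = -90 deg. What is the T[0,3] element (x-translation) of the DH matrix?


T[0,3] = a * cos(theta)
= 2.8 * cos(30 deg)
= 2.8 * 0.866
= 2.4249


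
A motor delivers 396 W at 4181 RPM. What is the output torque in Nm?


omega = 4181 * 2*pi/60 = 437.8333 rad/s
tau = P / omega = 396 / 437.8333
= 0.9045 Nm


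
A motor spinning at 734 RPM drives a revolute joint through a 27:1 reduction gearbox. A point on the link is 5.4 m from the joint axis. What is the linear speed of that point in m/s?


omega_motor = 734 * 2*pi/60 = 76.8643 rad/s
omega_joint = omega_motor / 27 = 2.8468 rad/s
v = omega_joint * r = 2.8468 * 5.4
= 15.3729 m/s


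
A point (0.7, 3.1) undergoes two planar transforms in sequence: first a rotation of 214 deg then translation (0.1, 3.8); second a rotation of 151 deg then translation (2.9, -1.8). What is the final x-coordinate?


After transform 1:
x1 = cos(214)*0.7 - sin(214)*3.1 + 0.1 = 1.2532
y1 = sin(214)*0.7 + cos(214)*3.1 + 3.8 = 0.8385
After transform 2:
x2 = cos(151)*1.2532 - sin(151)*0.8385 + 2.9
= 1.3974


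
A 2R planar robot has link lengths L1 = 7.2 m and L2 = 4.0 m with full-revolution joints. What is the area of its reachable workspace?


r_max = L1 + L2 = 11.2 m
r_min = |L1 - L2| = 3.2 m
Area = pi*(r_max^2 - r_min^2)
= pi*(125.44 - 10.24)
= pi * 115.2
= 361.9115 m^2


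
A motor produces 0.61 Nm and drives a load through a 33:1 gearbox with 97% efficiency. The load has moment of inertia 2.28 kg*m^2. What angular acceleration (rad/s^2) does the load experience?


tau_out = tau_motor * N * eta
= 0.61 * 33 * 0.97 = 19.5261 Nm
alpha = tau_out / I = 19.5261 / 2.28
= 8.5641 rad/s^2


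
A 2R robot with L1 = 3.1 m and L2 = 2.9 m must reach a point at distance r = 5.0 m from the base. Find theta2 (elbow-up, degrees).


cos(theta2) = (r^2 - L1^2 - L2^2) / (2*L1*L2)
cos(theta2) = (25.0 - 9.61 - 8.41) / 17.98
cos(theta2) = 0.388209
theta2 = 67.1569 degrees
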